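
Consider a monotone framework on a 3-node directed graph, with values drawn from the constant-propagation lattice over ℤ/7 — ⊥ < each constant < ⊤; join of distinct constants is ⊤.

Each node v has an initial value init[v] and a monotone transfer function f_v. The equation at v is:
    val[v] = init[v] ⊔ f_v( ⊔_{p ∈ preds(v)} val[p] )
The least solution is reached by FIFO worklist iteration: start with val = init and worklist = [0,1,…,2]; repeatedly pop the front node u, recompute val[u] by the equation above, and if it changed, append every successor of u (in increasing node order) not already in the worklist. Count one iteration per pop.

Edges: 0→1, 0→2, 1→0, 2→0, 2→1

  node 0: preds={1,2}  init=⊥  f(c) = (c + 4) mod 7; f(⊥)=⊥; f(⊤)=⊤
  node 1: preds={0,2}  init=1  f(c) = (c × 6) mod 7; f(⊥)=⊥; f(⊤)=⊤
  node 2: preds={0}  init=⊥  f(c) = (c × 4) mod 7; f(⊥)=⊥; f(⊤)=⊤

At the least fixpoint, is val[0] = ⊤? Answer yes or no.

yes

Trace (8 dequeues):
  [1] u=0 | in 1 | out 5 | prev ⊥ | push {}
  [2] u=1 | in 5 | out ⊤ | prev 1 | push {0}
  [3] u=2 | in 5 | out 6 | prev ⊥ | push {1}
  [4] u=0 | in ⊤ | out ⊤ | prev 5 | push {2}
  [5] u=1 | in ⊤ | out ⊤ | ==
  [6] u=2 | in ⊤ | out ⊤ | prev 6 | push {0,1}
  [7] u=0 | in ⊤ | out ⊤ | ==
  [8] u=1 | in ⊤ | out ⊤ | ==

Converged values:
  [0] ⊤
  [1] ⊤
  [2] ⊤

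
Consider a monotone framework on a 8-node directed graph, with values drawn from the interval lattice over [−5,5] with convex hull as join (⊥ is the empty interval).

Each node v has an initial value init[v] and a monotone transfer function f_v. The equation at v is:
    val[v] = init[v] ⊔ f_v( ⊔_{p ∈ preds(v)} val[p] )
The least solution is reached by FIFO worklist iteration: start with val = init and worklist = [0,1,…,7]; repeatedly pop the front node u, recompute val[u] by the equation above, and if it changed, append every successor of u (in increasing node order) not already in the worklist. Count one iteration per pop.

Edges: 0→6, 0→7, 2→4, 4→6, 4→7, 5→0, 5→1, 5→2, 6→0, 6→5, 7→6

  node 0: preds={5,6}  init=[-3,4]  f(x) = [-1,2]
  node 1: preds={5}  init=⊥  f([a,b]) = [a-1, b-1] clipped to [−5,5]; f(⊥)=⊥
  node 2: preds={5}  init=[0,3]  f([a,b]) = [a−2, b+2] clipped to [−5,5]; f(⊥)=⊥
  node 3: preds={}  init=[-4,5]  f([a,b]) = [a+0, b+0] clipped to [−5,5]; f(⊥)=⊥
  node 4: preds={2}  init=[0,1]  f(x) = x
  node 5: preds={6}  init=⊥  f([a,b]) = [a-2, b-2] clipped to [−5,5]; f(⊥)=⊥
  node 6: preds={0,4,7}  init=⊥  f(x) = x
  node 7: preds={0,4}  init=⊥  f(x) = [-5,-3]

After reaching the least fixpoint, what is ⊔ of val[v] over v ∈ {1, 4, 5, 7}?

[-5,4]

Trace (18 dequeues):
  [1] u=0 | in ⊥ | out [-3,4] | ==
  [2] u=1 | in ⊥ | out ⊥ | ==
  [3] u=2 | in ⊥ | out [0,3] | ==
  [4] u=3 | in ⊥ | out [-4,5] | ==
  [5] u=4 | in [0,3] | out [0,3] | prev [0,1] | push {}
  [6] u=5 | in ⊥ | out ⊥ | ==
  [7] u=6 | in [-3,4] | out [-3,4] | prev ⊥ | push {0,5}
  [8] u=7 | in [-3,4] | out [-5,-3] | prev ⊥ | push {6}
  [9] u=0 | in [-3,4] | out [-3,4] | ==
  [10] u=5 | in [-3,4] | out [-5,2] | prev ⊥ | push {0,1,2}
  [11] u=6 | in [-5,4] | out [-5,4] | prev [-3,4] | push {5}
  [12] u=0 | in [-5,4] | out [-3,4] | ==
  [13] u=1 | in [-5,2] | out [-5,1] | prev ⊥ | push {}
  [14] u=2 | in [-5,2] | out [-5,4] | prev [0,3] | push {4}
  [15] u=5 | in [-5,4] | out [-5,2] | ==
  [16] u=4 | in [-5,4] | out [-5,4] | prev [0,3] | push {6,7}
  [17] u=6 | in [-5,4] | out [-5,4] | ==
  [18] u=7 | in [-5,4] | out [-5,-3] | ==

Converged values:
  [0] [-3,4]
  [1] [-5,1]
  [2] [-5,4]
  [3] [-4,5]
  [4] [-5,4]
  [5] [-5,2]
  [6] [-5,4]
  [7] [-5,-3]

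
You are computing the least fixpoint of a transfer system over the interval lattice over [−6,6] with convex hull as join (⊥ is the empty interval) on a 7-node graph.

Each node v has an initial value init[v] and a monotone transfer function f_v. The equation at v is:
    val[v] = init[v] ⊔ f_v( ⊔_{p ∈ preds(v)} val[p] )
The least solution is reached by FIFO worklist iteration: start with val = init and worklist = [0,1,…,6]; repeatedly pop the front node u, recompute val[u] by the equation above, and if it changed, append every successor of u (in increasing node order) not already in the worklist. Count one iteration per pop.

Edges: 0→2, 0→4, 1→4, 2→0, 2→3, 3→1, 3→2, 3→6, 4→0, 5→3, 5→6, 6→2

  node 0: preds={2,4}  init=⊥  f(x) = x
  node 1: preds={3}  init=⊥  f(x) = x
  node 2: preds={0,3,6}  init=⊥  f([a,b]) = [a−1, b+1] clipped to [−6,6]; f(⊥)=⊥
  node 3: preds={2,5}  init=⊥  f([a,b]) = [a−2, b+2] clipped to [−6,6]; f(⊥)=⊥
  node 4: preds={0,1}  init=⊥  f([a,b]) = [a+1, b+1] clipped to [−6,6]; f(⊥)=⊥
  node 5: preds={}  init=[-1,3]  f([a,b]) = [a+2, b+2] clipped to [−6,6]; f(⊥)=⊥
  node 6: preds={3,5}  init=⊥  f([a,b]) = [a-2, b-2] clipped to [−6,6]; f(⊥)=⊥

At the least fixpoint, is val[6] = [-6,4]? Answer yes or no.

Trace (19 dequeues):
  [1] u=0 | in ⊥ | out ⊥ | ==
  [2] u=1 | in ⊥ | out ⊥ | ==
  [3] u=2 | in ⊥ | out ⊥ | ==
  [4] u=3 | in [-1,3] | out [-3,5] | prev ⊥ | push {1,2}
  [5] u=4 | in ⊥ | out ⊥ | ==
  [6] u=5 | in ⊥ | out [-1,3] | ==
  [7] u=6 | in [-3,5] | out [-5,3] | prev ⊥ | push {}
  [8] u=1 | in [-3,5] | out [-3,5] | prev ⊥ | push {4}
  [9] u=2 | in [-5,5] | out [-6,6] | prev ⊥ | push {0,3}
  [10] u=4 | in [-3,5] | out [-2,6] | prev ⊥ | push {}
  [11] u=0 | in [-6,6] | out [-6,6] | prev ⊥ | push {2,4}
  [12] u=3 | in [-6,6] | out [-6,6] | prev [-3,5] | push {1,6}
  [13] u=2 | in [-6,6] | out [-6,6] | ==
  [14] u=4 | in [-6,6] | out [-5,6] | prev [-2,6] | push {0}
  [15] u=1 | in [-6,6] | out [-6,6] | prev [-3,5] | push {4}
  [16] u=6 | in [-6,6] | out [-6,4] | prev [-5,3] | push {2}
  [17] u=0 | in [-6,6] | out [-6,6] | ==
  [18] u=4 | in [-6,6] | out [-5,6] | ==
  [19] u=2 | in [-6,6] | out [-6,6] | ==

Converged values:
  [0] [-6,6]
  [1] [-6,6]
  [2] [-6,6]
  [3] [-6,6]
  [4] [-5,6]
  [5] [-1,3]
  [6] [-6,4]

yes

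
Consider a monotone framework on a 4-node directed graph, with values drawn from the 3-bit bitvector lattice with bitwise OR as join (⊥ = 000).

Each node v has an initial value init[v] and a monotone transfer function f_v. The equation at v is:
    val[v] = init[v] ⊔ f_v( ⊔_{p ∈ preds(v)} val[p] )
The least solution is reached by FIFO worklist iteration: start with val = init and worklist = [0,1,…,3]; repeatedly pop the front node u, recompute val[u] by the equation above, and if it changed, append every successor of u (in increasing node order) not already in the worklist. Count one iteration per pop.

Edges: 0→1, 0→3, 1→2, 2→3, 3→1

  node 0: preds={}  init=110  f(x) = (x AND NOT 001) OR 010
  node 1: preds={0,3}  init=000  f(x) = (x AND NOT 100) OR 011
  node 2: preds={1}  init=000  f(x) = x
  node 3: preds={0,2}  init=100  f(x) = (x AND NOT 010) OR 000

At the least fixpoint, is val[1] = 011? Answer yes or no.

Iteration log — 5 steps:
  step 1. node 0  ⊔preds=000  new=110  stable
  step 2. node 1  ⊔preds=110  new=011  old=000  +wl: 
  step 3. node 2  ⊔preds=011  new=011  old=000  +wl: 
  step 4. node 3  ⊔preds=111  new=101  old=100  +wl: 1
  step 5. node 1  ⊔preds=111  new=011  stable

Least fixpoint reached:
  node 0: 110
  node 1: 011
  node 2: 011
  node 3: 101

yes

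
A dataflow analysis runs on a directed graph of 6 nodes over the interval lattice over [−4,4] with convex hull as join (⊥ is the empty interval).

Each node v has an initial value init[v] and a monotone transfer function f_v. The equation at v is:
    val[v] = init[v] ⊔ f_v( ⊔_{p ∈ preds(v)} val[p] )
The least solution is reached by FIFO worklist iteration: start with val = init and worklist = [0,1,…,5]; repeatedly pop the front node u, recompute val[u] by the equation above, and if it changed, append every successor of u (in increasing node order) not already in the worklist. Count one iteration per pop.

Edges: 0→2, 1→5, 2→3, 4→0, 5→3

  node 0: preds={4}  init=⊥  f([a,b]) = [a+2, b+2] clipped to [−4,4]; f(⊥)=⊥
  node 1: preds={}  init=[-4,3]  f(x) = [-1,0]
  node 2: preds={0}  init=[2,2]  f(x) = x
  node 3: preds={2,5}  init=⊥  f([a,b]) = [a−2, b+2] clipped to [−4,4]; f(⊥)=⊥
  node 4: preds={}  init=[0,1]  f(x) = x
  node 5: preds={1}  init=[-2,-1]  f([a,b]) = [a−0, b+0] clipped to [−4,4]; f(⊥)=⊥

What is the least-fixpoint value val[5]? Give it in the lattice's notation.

Iteration log — 7 steps:
  step 1. node 0  ⊔preds=[0,1]  new=[2,3]  old=⊥  +wl: 
  step 2. node 1  ⊔preds=⊥  new=[-4,3]  stable
  step 3. node 2  ⊔preds=[2,3]  new=[2,3]  old=[2,2]  +wl: 
  step 4. node 3  ⊔preds=[-2,3]  new=[-4,4]  old=⊥  +wl: 
  step 5. node 4  ⊔preds=⊥  new=[0,1]  stable
  step 6. node 5  ⊔preds=[-4,3]  new=[-4,3]  old=[-2,-1]  +wl: 3
  step 7. node 3  ⊔preds=[-4,3]  new=[-4,4]  stable

Least fixpoint reached:
  node 0: [2,3]
  node 1: [-4,3]
  node 2: [2,3]
  node 3: [-4,4]
  node 4: [0,1]
  node 5: [-4,3]

[-4,3]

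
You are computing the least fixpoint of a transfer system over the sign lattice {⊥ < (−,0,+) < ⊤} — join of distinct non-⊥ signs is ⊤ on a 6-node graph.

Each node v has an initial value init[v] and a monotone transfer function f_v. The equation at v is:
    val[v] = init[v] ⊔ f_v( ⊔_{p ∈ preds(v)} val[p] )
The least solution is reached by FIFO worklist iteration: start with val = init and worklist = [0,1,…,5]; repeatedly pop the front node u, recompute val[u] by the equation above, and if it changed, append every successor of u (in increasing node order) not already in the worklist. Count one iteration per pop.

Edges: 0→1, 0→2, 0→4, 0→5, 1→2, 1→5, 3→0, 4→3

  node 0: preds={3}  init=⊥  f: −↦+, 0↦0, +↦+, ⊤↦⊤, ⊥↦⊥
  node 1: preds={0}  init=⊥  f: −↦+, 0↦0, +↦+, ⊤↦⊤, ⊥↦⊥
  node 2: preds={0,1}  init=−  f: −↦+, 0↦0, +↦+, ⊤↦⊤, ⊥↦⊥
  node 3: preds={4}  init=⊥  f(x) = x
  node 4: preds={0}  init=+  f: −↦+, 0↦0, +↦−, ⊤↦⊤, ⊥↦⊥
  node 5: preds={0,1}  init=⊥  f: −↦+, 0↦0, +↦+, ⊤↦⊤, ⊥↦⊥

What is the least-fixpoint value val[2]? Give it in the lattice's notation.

⊤

Trace (17 dequeues):
  [1] u=0 | in ⊥ | out ⊥ | ==
  [2] u=1 | in ⊥ | out ⊥ | ==
  [3] u=2 | in ⊥ | out − | ==
  [4] u=3 | in + | out + | prev ⊥ | push {0}
  [5] u=4 | in ⊥ | out + | ==
  [6] u=5 | in ⊥ | out ⊥ | ==
  [7] u=0 | in + | out + | prev ⊥ | push {1,2,4,5}
  [8] u=1 | in + | out + | prev ⊥ | push {}
  [9] u=2 | in + | out ⊤ | prev − | push {}
  [10] u=4 | in + | out ⊤ | prev + | push {3}
  [11] u=5 | in + | out + | prev ⊥ | push {}
  [12] u=3 | in ⊤ | out ⊤ | prev + | push {0}
  [13] u=0 | in ⊤ | out ⊤ | prev + | push {1,2,4,5}
  [14] u=1 | in ⊤ | out ⊤ | prev + | push {}
  [15] u=2 | in ⊤ | out ⊤ | ==
  [16] u=4 | in ⊤ | out ⊤ | ==
  [17] u=5 | in ⊤ | out ⊤ | prev + | push {}

Converged values:
  [0] ⊤
  [1] ⊤
  [2] ⊤
  [3] ⊤
  [4] ⊤
  [5] ⊤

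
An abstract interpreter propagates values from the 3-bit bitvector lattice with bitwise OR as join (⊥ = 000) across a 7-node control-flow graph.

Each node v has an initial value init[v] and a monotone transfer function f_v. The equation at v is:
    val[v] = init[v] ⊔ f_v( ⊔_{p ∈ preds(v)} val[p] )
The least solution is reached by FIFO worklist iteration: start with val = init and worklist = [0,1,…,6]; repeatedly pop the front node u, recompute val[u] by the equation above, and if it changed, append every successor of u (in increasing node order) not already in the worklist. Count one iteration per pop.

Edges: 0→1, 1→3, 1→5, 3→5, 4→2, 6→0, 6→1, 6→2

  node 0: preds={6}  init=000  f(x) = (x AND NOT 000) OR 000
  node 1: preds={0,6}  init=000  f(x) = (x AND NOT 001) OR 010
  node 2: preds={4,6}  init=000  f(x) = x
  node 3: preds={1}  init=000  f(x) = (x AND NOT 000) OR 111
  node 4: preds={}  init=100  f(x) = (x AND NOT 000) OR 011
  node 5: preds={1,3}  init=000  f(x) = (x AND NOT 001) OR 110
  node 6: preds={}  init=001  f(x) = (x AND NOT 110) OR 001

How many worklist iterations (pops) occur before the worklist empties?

8

Worklist (8 pops):
  #1 pop 0: in=001 → 001 (was 000); enqueue []
  #2 pop 1: in=001 → 010 (was 000); enqueue []
  #3 pop 2: in=101 → 101 (was 000); enqueue []
  #4 pop 3: in=010 → 111 (was 000); enqueue []
  #5 pop 4: in=000 → 111 (was 100); enqueue [2]
  #6 pop 5: in=111 → 110 (was 000); enqueue []
  #7 pop 6: in=000 → 001 (no change)
  #8 pop 2: in=111 → 111 (was 101); enqueue []

Fixpoint:
  val[0] = 001
  val[1] = 010
  val[2] = 111
  val[3] = 111
  val[4] = 111
  val[5] = 110
  val[6] = 001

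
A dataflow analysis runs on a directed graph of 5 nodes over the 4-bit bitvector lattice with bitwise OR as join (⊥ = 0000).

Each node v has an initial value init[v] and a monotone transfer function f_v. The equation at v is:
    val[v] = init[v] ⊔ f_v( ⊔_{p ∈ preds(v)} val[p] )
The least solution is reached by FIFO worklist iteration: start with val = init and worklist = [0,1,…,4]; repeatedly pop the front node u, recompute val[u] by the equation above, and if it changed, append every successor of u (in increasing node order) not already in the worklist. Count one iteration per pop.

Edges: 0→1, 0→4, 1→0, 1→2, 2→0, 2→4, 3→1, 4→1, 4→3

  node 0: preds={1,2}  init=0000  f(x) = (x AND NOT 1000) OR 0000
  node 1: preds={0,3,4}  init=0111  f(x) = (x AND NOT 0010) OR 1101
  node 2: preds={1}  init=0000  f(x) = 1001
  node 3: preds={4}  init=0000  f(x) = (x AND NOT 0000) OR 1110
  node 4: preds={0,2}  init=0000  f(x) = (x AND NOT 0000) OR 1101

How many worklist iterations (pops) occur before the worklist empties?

9

Trace (9 dequeues):
  [1] u=0 | in 0111 | out 0111 | prev 0000 | push {}
  [2] u=1 | in 0111 | out 1111 | prev 0111 | push {0}
  [3] u=2 | in 1111 | out 1001 | prev 0000 | push {}
  [4] u=3 | in 0000 | out 1110 | prev 0000 | push {1}
  [5] u=4 | in 1111 | out 1111 | prev 0000 | push {3}
  [6] u=0 | in 1111 | out 0111 | ==
  [7] u=1 | in 1111 | out 1111 | ==
  [8] u=3 | in 1111 | out 1111 | prev 1110 | push {1}
  [9] u=1 | in 1111 | out 1111 | ==

Converged values:
  [0] 0111
  [1] 1111
  [2] 1001
  [3] 1111
  [4] 1111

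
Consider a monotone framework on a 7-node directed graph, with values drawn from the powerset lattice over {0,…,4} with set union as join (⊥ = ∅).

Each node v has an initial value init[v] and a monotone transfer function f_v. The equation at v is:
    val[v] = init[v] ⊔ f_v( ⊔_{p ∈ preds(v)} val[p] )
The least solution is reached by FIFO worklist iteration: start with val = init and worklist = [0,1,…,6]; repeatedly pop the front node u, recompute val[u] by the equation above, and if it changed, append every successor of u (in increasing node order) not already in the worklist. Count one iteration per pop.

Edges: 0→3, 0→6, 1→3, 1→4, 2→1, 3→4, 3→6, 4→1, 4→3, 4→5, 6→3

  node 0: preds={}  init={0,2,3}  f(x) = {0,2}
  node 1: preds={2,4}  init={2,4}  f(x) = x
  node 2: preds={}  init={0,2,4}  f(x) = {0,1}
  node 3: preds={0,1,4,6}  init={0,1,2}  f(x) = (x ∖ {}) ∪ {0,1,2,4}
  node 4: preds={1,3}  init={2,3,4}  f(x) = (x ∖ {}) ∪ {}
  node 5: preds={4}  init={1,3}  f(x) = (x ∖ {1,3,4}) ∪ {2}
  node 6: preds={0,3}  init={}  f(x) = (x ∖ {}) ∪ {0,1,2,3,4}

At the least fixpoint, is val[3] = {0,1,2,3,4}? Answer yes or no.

yes

Trace (10 dequeues):
  [1] u=0 | in {} | out {0,2,3} | ==
  [2] u=1 | in {0,2,3,4} | out {0,2,3,4} | prev {2,4} | push {}
  [3] u=2 | in {} | out {0,1,2,4} | prev {0,2,4} | push {1}
  [4] u=3 | in {0,2,3,4} | out {0,1,2,3,4} | prev {0,1,2} | push {}
  [5] u=4 | in {0,1,2,3,4} | out {0,1,2,3,4} | prev {2,3,4} | push {3}
  [6] u=5 | in {0,1,2,3,4} | out {0,1,2,3} | prev {1,3} | push {}
  [7] u=6 | in {0,1,2,3,4} | out {0,1,2,3,4} | prev {} | push {}
  [8] u=1 | in {0,1,2,3,4} | out {0,1,2,3,4} | prev {0,2,3,4} | push {4}
  [9] u=3 | in {0,1,2,3,4} | out {0,1,2,3,4} | ==
  [10] u=4 | in {0,1,2,3,4} | out {0,1,2,3,4} | ==

Converged values:
  [0] {0,2,3}
  [1] {0,1,2,3,4}
  [2] {0,1,2,4}
  [3] {0,1,2,3,4}
  [4] {0,1,2,3,4}
  [5] {0,1,2,3}
  [6] {0,1,2,3,4}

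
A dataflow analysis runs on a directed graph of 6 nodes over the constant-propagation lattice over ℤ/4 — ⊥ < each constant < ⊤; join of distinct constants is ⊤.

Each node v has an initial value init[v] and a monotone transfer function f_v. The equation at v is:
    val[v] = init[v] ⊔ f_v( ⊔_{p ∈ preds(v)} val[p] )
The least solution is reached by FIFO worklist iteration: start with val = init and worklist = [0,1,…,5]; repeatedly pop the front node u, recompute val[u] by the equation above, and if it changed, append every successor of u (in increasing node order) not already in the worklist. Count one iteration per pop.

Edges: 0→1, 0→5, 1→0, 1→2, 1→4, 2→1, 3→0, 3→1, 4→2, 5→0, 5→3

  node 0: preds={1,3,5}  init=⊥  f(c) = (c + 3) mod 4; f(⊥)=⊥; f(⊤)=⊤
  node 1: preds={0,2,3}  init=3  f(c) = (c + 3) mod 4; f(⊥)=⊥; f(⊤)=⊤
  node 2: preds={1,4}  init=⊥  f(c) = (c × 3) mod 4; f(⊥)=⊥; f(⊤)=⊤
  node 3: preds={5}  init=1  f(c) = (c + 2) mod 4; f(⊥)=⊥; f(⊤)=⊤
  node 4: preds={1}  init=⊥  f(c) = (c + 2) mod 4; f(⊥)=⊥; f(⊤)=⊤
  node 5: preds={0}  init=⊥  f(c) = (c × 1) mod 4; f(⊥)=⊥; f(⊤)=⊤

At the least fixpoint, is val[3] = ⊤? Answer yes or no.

yes

Trace (12 dequeues):
  [1] u=0 | in ⊤ | out ⊤ | prev ⊥ | push {}
  [2] u=1 | in ⊤ | out ⊤ | prev 3 | push {0}
  [3] u=2 | in ⊤ | out ⊤ | prev ⊥ | push {1}
  [4] u=3 | in ⊥ | out 1 | ==
  [5] u=4 | in ⊤ | out ⊤ | prev ⊥ | push {2}
  [6] u=5 | in ⊤ | out ⊤ | prev ⊥ | push {3}
  [7] u=0 | in ⊤ | out ⊤ | ==
  [8] u=1 | in ⊤ | out ⊤ | ==
  [9] u=2 | in ⊤ | out ⊤ | ==
  [10] u=3 | in ⊤ | out ⊤ | prev 1 | push {0,1}
  [11] u=0 | in ⊤ | out ⊤ | ==
  [12] u=1 | in ⊤ | out ⊤ | ==

Converged values:
  [0] ⊤
  [1] ⊤
  [2] ⊤
  [3] ⊤
  [4] ⊤
  [5] ⊤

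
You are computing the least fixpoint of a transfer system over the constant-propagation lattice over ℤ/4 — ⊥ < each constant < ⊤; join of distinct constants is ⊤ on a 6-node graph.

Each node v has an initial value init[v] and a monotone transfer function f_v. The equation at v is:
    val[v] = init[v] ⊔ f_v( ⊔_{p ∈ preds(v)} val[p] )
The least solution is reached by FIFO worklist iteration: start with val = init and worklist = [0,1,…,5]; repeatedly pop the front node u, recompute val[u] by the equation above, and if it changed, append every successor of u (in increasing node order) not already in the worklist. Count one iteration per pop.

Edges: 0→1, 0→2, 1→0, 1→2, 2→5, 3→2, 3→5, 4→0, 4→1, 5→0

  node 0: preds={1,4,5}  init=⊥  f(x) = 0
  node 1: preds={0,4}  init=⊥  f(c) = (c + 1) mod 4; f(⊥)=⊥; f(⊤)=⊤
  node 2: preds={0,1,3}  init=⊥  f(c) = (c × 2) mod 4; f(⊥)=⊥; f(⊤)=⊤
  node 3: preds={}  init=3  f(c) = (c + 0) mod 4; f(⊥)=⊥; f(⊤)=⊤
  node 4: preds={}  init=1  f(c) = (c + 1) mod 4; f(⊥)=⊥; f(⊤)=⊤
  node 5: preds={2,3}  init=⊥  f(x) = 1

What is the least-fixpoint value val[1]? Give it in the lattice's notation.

Worklist (7 pops):
  #1 pop 0: in=1 → 0 (was ⊥); enqueue []
  #2 pop 1: in=⊤ → ⊤ (was ⊥); enqueue [0]
  #3 pop 2: in=⊤ → ⊤ (was ⊥); enqueue []
  #4 pop 3: in=⊥ → 3 (no change)
  #5 pop 4: in=⊥ → 1 (no change)
  #6 pop 5: in=⊤ → 1 (was ⊥); enqueue []
  #7 pop 0: in=⊤ → 0 (no change)

Fixpoint:
  val[0] = 0
  val[1] = ⊤
  val[2] = ⊤
  val[3] = 3
  val[4] = 1
  val[5] = 1

⊤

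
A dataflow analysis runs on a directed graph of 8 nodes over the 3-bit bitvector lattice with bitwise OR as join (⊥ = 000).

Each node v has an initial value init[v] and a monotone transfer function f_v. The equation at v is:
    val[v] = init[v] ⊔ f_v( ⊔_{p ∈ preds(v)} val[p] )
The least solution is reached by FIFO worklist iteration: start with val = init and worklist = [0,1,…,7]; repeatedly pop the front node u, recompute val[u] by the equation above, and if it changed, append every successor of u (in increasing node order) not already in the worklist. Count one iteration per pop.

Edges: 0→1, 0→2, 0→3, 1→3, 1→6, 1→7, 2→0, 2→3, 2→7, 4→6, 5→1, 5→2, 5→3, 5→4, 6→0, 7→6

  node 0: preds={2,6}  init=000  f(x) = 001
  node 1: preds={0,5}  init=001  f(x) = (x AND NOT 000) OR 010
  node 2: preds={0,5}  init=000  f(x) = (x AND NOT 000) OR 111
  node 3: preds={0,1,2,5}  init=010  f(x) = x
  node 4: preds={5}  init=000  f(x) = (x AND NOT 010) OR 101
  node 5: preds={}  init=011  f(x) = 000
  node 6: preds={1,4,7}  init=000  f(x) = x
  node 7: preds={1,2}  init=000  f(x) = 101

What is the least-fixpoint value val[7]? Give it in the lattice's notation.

Worklist (10 pops):
  #1 pop 0: in=000 → 001 (was 000); enqueue []
  #2 pop 1: in=011 → 011 (was 001); enqueue []
  #3 pop 2: in=011 → 111 (was 000); enqueue [0]
  #4 pop 3: in=111 → 111 (was 010); enqueue []
  #5 pop 4: in=011 → 101 (was 000); enqueue []
  #6 pop 5: in=000 → 011 (no change)
  #7 pop 6: in=111 → 111 (was 000); enqueue []
  #8 pop 7: in=111 → 101 (was 000); enqueue [6]
  #9 pop 0: in=111 → 001 (no change)
  #10 pop 6: in=111 → 111 (no change)

Fixpoint:
  val[0] = 001
  val[1] = 011
  val[2] = 111
  val[3] = 111
  val[4] = 101
  val[5] = 011
  val[6] = 111
  val[7] = 101

101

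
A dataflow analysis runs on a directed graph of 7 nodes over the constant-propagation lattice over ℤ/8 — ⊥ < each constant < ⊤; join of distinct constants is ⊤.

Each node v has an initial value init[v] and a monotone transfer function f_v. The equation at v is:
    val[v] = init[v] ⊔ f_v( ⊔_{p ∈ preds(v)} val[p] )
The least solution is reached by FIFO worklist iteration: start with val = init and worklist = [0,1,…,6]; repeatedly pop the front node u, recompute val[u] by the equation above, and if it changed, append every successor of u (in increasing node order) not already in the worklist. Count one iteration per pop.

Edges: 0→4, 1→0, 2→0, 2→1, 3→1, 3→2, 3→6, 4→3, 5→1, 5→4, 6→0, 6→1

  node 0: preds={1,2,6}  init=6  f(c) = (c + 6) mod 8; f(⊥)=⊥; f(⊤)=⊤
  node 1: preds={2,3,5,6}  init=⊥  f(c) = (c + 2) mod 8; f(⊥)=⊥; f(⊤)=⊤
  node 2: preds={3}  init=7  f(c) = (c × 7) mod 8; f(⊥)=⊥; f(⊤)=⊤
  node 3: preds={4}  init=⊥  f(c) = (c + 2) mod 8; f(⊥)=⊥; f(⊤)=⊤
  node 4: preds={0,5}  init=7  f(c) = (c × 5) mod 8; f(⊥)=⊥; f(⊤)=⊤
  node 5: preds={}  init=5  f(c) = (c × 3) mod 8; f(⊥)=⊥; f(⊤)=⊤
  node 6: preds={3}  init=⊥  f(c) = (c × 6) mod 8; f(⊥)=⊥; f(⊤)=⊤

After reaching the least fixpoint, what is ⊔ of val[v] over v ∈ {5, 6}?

Iteration log — 16 steps:
  step 1. node 0  ⊔preds=7  new=⊤  old=6  +wl: 
  step 2. node 1  ⊔preds=⊤  new=⊤  old=⊥  +wl: 0
  step 3. node 2  ⊔preds=⊥  new=7  stable
  step 4. node 3  ⊔preds=7  new=1  old=⊥  +wl: 1,2
  step 5. node 4  ⊔preds=⊤  new=⊤  old=7  +wl: 3
  step 6. node 5  ⊔preds=⊥  new=5  stable
  step 7. node 6  ⊔preds=1  new=6  old=⊥  +wl: 
  step 8. node 0  ⊔preds=⊤  new=⊤  stable
  step 9. node 1  ⊔preds=⊤  new=⊤  stable
  step 10. node 2  ⊔preds=1  new=7  stable
  step 11. node 3  ⊔preds=⊤  new=⊤  old=1  +wl: 1,2,6
  step 12. node 1  ⊔preds=⊤  new=⊤  stable
  step 13. node 2  ⊔preds=⊤  new=⊤  old=7  +wl: 0,1
  step 14. node 6  ⊔preds=⊤  new=⊤  old=6  +wl: 
  step 15. node 0  ⊔preds=⊤  new=⊤  stable
  step 16. node 1  ⊔preds=⊤  new=⊤  stable

Least fixpoint reached:
  node 0: ⊤
  node 1: ⊤
  node 2: ⊤
  node 3: ⊤
  node 4: ⊤
  node 5: 5
  node 6: ⊤

⊤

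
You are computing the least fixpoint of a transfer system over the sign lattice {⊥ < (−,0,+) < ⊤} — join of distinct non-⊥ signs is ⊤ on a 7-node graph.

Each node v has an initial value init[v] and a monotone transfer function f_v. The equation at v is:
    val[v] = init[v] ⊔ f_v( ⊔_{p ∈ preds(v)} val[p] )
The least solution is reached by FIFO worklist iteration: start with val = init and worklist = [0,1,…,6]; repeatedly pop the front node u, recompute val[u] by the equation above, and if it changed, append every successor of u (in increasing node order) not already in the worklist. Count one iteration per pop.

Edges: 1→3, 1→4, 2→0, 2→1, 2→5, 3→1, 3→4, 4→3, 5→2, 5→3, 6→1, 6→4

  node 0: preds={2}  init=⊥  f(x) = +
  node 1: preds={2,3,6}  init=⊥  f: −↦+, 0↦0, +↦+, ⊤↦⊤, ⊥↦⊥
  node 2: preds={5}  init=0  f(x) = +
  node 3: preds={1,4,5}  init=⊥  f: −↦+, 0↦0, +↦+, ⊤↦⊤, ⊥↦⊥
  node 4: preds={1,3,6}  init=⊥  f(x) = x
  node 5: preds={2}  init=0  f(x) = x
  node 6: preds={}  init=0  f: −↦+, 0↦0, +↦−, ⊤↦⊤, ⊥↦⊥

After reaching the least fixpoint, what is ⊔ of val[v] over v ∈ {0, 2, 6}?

⊤

Iteration log — 14 steps:
  step 1. node 0  ⊔preds=0  new=+  old=⊥  +wl: 
  step 2. node 1  ⊔preds=0  new=0  old=⊥  +wl: 
  step 3. node 2  ⊔preds=0  new=⊤  old=0  +wl: 0,1
  step 4. node 3  ⊔preds=0  new=0  old=⊥  +wl: 
  step 5. node 4  ⊔preds=0  new=0  old=⊥  +wl: 3
  step 6. node 5  ⊔preds=⊤  new=⊤  old=0  +wl: 2
  step 7. node 6  ⊔preds=⊥  new=0  stable
  step 8. node 0  ⊔preds=⊤  new=+  stable
  step 9. node 1  ⊔preds=⊤  new=⊤  old=0  +wl: 4
  step 10. node 3  ⊔preds=⊤  new=⊤  old=0  +wl: 1
  step 11. node 2  ⊔preds=⊤  new=⊤  stable
  step 12. node 4  ⊔preds=⊤  new=⊤  old=0  +wl: 3
  step 13. node 1  ⊔preds=⊤  new=⊤  stable
  step 14. node 3  ⊔preds=⊤  new=⊤  stable

Least fixpoint reached:
  node 0: +
  node 1: ⊤
  node 2: ⊤
  node 3: ⊤
  node 4: ⊤
  node 5: ⊤
  node 6: 0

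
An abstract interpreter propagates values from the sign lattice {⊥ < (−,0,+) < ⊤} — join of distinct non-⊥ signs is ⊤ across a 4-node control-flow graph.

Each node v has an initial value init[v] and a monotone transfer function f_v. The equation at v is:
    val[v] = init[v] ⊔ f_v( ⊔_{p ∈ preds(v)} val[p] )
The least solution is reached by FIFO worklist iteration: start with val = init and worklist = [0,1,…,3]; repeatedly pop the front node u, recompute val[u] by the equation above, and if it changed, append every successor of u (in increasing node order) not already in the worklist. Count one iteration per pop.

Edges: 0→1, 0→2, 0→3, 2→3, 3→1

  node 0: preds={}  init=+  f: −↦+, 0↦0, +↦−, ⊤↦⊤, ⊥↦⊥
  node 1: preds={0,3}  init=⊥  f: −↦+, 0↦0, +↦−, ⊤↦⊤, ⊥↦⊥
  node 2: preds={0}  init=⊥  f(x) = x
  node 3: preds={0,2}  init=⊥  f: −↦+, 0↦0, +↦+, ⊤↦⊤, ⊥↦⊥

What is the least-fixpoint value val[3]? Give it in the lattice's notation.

+

Worklist (5 pops):
  #1 pop 0: in=⊥ → + (no change)
  #2 pop 1: in=+ → − (was ⊥); enqueue []
  #3 pop 2: in=+ → + (was ⊥); enqueue []
  #4 pop 3: in=+ → + (was ⊥); enqueue [1]
  #5 pop 1: in=+ → − (no change)

Fixpoint:
  val[0] = +
  val[1] = −
  val[2] = +
  val[3] = +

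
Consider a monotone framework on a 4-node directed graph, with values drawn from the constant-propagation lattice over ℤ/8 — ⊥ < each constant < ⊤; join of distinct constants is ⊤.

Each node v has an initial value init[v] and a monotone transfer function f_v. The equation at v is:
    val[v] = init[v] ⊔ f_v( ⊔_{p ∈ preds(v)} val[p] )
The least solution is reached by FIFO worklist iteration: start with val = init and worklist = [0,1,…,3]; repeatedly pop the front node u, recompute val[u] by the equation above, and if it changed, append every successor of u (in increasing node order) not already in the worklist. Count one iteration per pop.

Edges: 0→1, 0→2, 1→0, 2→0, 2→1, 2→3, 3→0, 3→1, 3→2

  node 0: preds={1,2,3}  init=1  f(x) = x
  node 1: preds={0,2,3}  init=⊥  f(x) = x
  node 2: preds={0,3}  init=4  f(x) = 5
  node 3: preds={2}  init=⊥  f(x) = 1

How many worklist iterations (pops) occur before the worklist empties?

7

Trace (7 dequeues):
  [1] u=0 | in 4 | out ⊤ | prev 1 | push {}
  [2] u=1 | in ⊤ | out ⊤ | prev ⊥ | push {0}
  [3] u=2 | in ⊤ | out ⊤ | prev 4 | push {1}
  [4] u=3 | in ⊤ | out 1 | prev ⊥ | push {2}
  [5] u=0 | in ⊤ | out ⊤ | ==
  [6] u=1 | in ⊤ | out ⊤ | ==
  [7] u=2 | in ⊤ | out ⊤ | ==

Converged values:
  [0] ⊤
  [1] ⊤
  [2] ⊤
  [3] 1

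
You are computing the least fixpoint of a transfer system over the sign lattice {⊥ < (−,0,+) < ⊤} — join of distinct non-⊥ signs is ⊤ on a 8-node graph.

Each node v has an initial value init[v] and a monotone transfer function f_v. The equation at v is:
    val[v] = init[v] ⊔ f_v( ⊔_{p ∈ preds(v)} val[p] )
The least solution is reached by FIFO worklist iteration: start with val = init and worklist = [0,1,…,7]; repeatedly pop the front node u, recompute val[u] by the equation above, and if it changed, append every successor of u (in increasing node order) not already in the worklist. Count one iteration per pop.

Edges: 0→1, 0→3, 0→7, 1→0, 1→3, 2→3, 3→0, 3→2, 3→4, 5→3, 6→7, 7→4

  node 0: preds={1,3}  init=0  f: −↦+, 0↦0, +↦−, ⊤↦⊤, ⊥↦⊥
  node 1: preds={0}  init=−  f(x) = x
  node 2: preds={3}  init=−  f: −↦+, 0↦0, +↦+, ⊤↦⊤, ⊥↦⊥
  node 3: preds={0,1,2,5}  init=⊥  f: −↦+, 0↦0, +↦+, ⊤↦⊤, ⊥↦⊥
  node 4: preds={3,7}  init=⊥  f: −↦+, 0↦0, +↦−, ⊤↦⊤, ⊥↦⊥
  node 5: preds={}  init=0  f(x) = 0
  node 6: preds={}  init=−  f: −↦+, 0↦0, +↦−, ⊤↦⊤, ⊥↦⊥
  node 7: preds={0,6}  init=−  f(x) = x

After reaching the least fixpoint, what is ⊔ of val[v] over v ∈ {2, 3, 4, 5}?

Iteration log — 12 steps:
  step 1. node 0  ⊔preds=−  new=⊤  old=0  +wl: 
  step 2. node 1  ⊔preds=⊤  new=⊤  old=−  +wl: 0
  step 3. node 2  ⊔preds=⊥  new=−  stable
  step 4. node 3  ⊔preds=⊤  new=⊤  old=⊥  +wl: 2
  step 5. node 4  ⊔preds=⊤  new=⊤  old=⊥  +wl: 
  step 6. node 5  ⊔preds=⊥  new=0  stable
  step 7. node 6  ⊔preds=⊥  new=−  stable
  step 8. node 7  ⊔preds=⊤  new=⊤  old=−  +wl: 4
  step 9. node 0  ⊔preds=⊤  new=⊤  stable
  step 10. node 2  ⊔preds=⊤  new=⊤  old=−  +wl: 3
  step 11. node 4  ⊔preds=⊤  new=⊤  stable
  step 12. node 3  ⊔preds=⊤  new=⊤  stable

Least fixpoint reached:
  node 0: ⊤
  node 1: ⊤
  node 2: ⊤
  node 3: ⊤
  node 4: ⊤
  node 5: 0
  node 6: −
  node 7: ⊤

⊤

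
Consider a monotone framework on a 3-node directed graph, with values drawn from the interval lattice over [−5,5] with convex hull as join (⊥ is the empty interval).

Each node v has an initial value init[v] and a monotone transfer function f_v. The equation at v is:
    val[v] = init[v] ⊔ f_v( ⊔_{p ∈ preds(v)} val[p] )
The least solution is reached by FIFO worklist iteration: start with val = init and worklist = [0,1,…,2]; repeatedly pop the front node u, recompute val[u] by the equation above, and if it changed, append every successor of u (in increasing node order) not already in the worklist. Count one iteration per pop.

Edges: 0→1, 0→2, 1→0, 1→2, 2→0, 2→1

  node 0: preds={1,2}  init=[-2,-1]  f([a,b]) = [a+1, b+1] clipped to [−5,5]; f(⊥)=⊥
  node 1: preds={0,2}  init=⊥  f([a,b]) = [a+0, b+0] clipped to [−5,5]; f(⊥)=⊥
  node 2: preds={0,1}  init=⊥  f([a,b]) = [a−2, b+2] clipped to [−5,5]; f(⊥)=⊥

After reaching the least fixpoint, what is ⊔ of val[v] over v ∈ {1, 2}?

[-5,5]

Worklist (11 pops):
  #1 pop 0: in=⊥ → [-2,-1] (no change)
  #2 pop 1: in=[-2,-1] → [-2,-1] (was ⊥); enqueue [0]
  #3 pop 2: in=[-2,-1] → [-4,1] (was ⊥); enqueue [1]
  #4 pop 0: in=[-4,1] → [-3,2] (was [-2,-1]); enqueue [2]
  #5 pop 1: in=[-4,2] → [-4,2] (was [-2,-1]); enqueue [0]
  #6 pop 2: in=[-4,2] → [-5,4] (was [-4,1]); enqueue [1]
  #7 pop 0: in=[-5,4] → [-4,5] (was [-3,2]); enqueue [2]
  #8 pop 1: in=[-5,5] → [-5,5] (was [-4,2]); enqueue [0]
  #9 pop 2: in=[-5,5] → [-5,5] (was [-5,4]); enqueue [1]
  #10 pop 0: in=[-5,5] → [-4,5] (no change)
  #11 pop 1: in=[-5,5] → [-5,5] (no change)

Fixpoint:
  val[0] = [-4,5]
  val[1] = [-5,5]
  val[2] = [-5,5]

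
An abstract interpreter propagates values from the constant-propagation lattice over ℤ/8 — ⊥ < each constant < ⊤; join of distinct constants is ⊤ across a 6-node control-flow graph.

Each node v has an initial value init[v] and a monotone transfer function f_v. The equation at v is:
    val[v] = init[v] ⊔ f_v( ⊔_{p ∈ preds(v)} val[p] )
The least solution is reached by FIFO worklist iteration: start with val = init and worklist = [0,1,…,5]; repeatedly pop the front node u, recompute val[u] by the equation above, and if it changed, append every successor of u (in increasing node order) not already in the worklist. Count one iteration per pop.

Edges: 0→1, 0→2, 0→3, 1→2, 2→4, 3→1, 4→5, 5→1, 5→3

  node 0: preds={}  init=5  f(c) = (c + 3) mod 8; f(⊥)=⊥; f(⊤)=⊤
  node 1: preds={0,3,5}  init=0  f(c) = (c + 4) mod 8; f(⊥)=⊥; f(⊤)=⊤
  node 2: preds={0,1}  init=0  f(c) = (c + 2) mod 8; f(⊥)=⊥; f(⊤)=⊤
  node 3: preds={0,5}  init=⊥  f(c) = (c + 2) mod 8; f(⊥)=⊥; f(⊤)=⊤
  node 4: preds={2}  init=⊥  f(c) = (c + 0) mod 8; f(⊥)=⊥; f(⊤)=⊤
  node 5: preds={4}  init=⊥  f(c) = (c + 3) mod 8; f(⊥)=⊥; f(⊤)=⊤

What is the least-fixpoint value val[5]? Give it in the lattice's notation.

⊤

Iteration log — 9 steps:
  step 1. node 0  ⊔preds=⊥  new=5  stable
  step 2. node 1  ⊔preds=5  new=⊤  old=0  +wl: 
  step 3. node 2  ⊔preds=⊤  new=⊤  old=0  +wl: 
  step 4. node 3  ⊔preds=5  new=7  old=⊥  +wl: 1
  step 5. node 4  ⊔preds=⊤  new=⊤  old=⊥  +wl: 
  step 6. node 5  ⊔preds=⊤  new=⊤  old=⊥  +wl: 3
  step 7. node 1  ⊔preds=⊤  new=⊤  stable
  step 8. node 3  ⊔preds=⊤  new=⊤  old=7  +wl: 1
  step 9. node 1  ⊔preds=⊤  new=⊤  stable

Least fixpoint reached:
  node 0: 5
  node 1: ⊤
  node 2: ⊤
  node 3: ⊤
  node 4: ⊤
  node 5: ⊤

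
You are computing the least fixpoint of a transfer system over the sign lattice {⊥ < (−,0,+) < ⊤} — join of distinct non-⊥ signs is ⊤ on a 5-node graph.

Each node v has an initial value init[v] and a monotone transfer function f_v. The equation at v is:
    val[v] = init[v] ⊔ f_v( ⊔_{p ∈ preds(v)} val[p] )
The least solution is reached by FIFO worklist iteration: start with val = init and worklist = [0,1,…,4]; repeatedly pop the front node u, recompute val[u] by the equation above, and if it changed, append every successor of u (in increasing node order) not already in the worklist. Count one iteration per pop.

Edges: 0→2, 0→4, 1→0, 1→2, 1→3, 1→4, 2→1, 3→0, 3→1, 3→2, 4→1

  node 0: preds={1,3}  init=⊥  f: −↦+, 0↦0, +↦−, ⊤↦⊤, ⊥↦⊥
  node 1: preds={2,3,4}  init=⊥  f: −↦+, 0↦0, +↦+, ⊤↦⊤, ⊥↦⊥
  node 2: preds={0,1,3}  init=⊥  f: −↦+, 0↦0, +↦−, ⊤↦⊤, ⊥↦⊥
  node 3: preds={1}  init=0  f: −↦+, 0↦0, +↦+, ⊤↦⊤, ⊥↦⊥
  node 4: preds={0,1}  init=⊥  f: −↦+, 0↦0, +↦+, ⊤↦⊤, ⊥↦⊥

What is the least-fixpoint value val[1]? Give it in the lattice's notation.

Iteration log — 7 steps:
  step 1. node 0  ⊔preds=0  new=0  old=⊥  +wl: 
  step 2. node 1  ⊔preds=0  new=0  old=⊥  +wl: 0
  step 3. node 2  ⊔preds=0  new=0  old=⊥  +wl: 1
  step 4. node 3  ⊔preds=0  new=0  stable
  step 5. node 4  ⊔preds=0  new=0  old=⊥  +wl: 
  step 6. node 0  ⊔preds=0  new=0  stable
  step 7. node 1  ⊔preds=0  new=0  stable

Least fixpoint reached:
  node 0: 0
  node 1: 0
  node 2: 0
  node 3: 0
  node 4: 0

0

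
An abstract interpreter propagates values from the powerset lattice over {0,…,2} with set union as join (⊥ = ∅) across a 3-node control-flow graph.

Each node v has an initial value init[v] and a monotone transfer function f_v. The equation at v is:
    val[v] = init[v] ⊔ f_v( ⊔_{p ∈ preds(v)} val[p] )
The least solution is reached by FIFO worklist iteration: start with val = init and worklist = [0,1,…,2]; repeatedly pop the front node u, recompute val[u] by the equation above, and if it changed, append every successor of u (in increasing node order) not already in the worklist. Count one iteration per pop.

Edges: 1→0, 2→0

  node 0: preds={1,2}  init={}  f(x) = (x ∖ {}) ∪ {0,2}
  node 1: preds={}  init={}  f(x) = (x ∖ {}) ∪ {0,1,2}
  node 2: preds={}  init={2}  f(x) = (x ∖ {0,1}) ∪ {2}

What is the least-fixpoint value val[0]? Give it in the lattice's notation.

{0,1,2}

Iteration log — 4 steps:
  step 1. node 0  ⊔preds={2}  new={0,2}  old={}  +wl: 
  step 2. node 1  ⊔preds={}  new={0,1,2}  old={}  +wl: 0
  step 3. node 2  ⊔preds={}  new={2}  stable
  step 4. node 0  ⊔preds={0,1,2}  new={0,1,2}  old={0,2}  +wl: 

Least fixpoint reached:
  node 0: {0,1,2}
  node 1: {0,1,2}
  node 2: {2}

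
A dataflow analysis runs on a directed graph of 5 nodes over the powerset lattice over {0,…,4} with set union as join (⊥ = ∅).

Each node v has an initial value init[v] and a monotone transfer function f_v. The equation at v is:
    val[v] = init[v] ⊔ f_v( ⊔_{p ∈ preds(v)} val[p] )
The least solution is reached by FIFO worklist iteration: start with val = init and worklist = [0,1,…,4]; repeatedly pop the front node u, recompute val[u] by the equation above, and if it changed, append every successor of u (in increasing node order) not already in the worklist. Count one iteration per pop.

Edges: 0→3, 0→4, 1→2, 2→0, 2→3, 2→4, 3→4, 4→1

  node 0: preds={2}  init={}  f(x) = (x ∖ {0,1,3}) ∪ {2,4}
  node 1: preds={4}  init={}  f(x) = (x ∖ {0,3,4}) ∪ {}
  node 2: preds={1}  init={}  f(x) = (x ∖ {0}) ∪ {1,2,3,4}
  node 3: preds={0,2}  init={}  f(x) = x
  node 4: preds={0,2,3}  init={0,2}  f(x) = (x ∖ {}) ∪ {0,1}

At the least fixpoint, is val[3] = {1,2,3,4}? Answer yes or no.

Trace (8 dequeues):
  [1] u=0 | in {} | out {2,4} | prev {} | push {}
  [2] u=1 | in {0,2} | out {2} | prev {} | push {}
  [3] u=2 | in {2} | out {1,2,3,4} | prev {} | push {0}
  [4] u=3 | in {1,2,3,4} | out {1,2,3,4} | prev {} | push {}
  [5] u=4 | in {1,2,3,4} | out {0,1,2,3,4} | prev {0,2} | push {1}
  [6] u=0 | in {1,2,3,4} | out {2,4} | ==
  [7] u=1 | in {0,1,2,3,4} | out {1,2} | prev {2} | push {2}
  [8] u=2 | in {1,2} | out {1,2,3,4} | ==

Converged values:
  [0] {2,4}
  [1] {1,2}
  [2] {1,2,3,4}
  [3] {1,2,3,4}
  [4] {0,1,2,3,4}

yes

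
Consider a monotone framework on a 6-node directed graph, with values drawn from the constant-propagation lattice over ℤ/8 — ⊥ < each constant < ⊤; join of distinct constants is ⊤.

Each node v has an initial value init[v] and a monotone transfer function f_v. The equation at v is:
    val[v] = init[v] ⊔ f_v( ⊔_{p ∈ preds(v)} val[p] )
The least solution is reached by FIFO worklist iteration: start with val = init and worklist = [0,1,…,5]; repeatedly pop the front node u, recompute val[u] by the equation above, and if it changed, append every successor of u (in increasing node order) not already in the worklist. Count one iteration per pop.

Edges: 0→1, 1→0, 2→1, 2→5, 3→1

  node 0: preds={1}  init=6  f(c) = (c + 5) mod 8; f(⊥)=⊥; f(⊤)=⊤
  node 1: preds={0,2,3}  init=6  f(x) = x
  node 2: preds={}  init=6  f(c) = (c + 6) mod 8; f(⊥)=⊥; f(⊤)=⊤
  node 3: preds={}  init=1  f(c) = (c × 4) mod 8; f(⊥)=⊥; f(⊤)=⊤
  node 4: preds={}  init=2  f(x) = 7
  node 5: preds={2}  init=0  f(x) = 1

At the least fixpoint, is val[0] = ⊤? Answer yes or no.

Iteration log — 7 steps:
  step 1. node 0  ⊔preds=6  new=⊤  old=6  +wl: 
  step 2. node 1  ⊔preds=⊤  new=⊤  old=6  +wl: 0
  step 3. node 2  ⊔preds=⊥  new=6  stable
  step 4. node 3  ⊔preds=⊥  new=1  stable
  step 5. node 4  ⊔preds=⊥  new=⊤  old=2  +wl: 
  step 6. node 5  ⊔preds=6  new=⊤  old=0  +wl: 
  step 7. node 0  ⊔preds=⊤  new=⊤  stable

Least fixpoint reached:
  node 0: ⊤
  node 1: ⊤
  node 2: 6
  node 3: 1
  node 4: ⊤
  node 5: ⊤

yes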